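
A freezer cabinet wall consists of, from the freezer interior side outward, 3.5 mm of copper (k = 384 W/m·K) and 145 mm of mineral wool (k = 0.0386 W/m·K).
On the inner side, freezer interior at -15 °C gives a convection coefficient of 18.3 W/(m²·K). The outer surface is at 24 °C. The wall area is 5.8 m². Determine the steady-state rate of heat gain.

Treating each layer as a thermal resistance in series:
R_inner film = 1/(h_i·A) = 1/(18.3×5.8) = 0.009422 K/W
R_copper = L/(kA) = 0.0035/(384×5.8) = 1.571×10^-6 K/W
R_mineral wool = L/(kA) = 0.145/(0.0386×5.8) = 0.6477 K/W
R_total = 0.6571 K/W
Q = ΔT / R_total = 39 / 0.6571

Q ≈ 59.4 W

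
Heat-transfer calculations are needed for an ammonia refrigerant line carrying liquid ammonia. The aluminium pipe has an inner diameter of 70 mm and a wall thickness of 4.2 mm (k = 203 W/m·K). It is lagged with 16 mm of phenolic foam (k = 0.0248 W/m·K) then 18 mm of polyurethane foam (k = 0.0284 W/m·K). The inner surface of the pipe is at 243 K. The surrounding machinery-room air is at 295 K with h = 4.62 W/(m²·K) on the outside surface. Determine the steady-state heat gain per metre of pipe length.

For a radial system each layer contributes R = ln(r_out/r_in)/(2πkL); films add R = 1/(hA).
R_aluminium pipe wall = ln(39.2/35)/(2π×203×1) = 8.885×10^-5 K/W
R_phenolic foam = ln(55.2/39.2)/(2π×0.0248×1) = 2.197 K/W
R_polyurethane foam = ln(73.2/55.2)/(2π×0.0284×1) = 1.582 K/W
R_outer film = 1/(h_o·2πr_oL) = 1/(4.62×2π×0.0732×1) = 0.4706 K/W
R_total = 4.249 K/W
Q = ΔT/R_total = 52/4.249

q′ ≈ 12.2 W/m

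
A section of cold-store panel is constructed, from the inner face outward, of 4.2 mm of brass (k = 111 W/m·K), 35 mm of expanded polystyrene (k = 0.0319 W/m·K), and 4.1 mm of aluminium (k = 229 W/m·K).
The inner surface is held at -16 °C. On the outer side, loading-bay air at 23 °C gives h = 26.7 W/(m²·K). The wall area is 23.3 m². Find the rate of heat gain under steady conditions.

Q ≈ 801 W

Using the resistance-network approach (series):
R_brass = L/(kA) = 0.0042/(111×23.3) = 1.624×10^-6 K/W
R_expanded polystyrene = L/(kA) = 0.035/(0.0319×23.3) = 0.04709 K/W
R_aluminium = L/(kA) = 0.0041/(229×23.3) = 7.684×10^-7 K/W
R_outer film = 1/(h_o·A) = 1/(26.7×23.3) = 0.001607 K/W
R_total = 0.0487 K/W
Q = ΔT / R_total = 39 / 0.0487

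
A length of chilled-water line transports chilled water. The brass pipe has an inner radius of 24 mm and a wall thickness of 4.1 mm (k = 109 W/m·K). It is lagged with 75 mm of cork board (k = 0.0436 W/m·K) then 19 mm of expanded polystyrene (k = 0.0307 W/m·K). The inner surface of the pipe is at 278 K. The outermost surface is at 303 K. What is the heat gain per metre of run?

Per-layer cylindrical resistances, series-summed:
R_brass pipe wall = ln(28.1/24)/(2π×109×1) = 2.303×10^-4 K/W
R_cork board = ln(103.1/28.1)/(2π×0.0436×1) = 4.745 K/W
R_expanded polystyrene = ln(122.1/103.1)/(2π×0.0307×1) = 0.8769 K/W
R_total = 5.622 K/W
Q = ΔT/R_total = 25/5.622

q′ ≈ 4.45 W/m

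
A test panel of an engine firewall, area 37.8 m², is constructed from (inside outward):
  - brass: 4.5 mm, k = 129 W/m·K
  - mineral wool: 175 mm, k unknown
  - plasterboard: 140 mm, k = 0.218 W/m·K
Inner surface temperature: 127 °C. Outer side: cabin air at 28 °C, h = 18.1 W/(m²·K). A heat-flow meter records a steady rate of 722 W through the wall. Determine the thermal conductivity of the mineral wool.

k ≈ 0.039 W/(m·K)

Series thermal resistances:
R_brass = L/(kA) = 0.0045/(129×37.8) = 9.228×10^-7 K/W
R_plasterboard = L/(kA) = 0.14/(0.218×37.8) = 0.01699 K/W
R_outer film = 1/(h_o·A) = 1/(18.1×37.8) = 0.001462 K/W
Sum of known resistances R_other = 0.01845 K/W
Total R = ΔT/Q = 99/722 = 0.1371 K/W
R_mineral wool = R_total − R_other = 0.1187 K/W
k = L/(R·A) = 0.175/(0.1187×37.8)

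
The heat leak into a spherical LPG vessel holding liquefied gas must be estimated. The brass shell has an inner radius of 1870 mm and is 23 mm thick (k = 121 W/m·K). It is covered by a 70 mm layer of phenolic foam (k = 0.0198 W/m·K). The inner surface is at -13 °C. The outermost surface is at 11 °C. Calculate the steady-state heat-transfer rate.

Q ≈ 317 W

Spherical conduction: R = (1/r_in − 1/r_out)/(4πk) per layer; series-sum.
R_brass shell = (1/1.87 − 1/1.893)/(4π×121) = 4.273×10^-6 K/W
R_phenolic foam = (1/1.893 − 1/1.963)/(4π×0.0198) = 0.07571 K/W
R_total = 0.07571 K/W
Q = ΔT/R_total = 24/0.07571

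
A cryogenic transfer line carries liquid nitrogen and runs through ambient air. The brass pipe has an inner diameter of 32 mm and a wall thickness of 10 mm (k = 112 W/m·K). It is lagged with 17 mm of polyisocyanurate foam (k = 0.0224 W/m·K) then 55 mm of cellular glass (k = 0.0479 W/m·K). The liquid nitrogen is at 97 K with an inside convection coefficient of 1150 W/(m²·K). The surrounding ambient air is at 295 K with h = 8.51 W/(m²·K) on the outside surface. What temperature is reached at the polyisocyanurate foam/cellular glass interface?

T ≈ 206 K

For a radial system each layer contributes R = ln(r_out/r_in)/(2πkL); films add R = 1/(hA).
R_inner film = 1/(h_i·2πr₁L) = 1/(1150×2π×0.016×1) = 0.00865 K/W
R_brass pipe wall = ln(26/16)/(2π×112×1) = 6.899×10^-4 K/W
R_polyisocyanurate foam = ln(43/26)/(2π×0.0224×1) = 3.575 K/W
R_cellular glass = ln(98/43)/(2π×0.0479×1) = 2.737 K/W
R_outer film = 1/(h_o·2πr_oL) = 1/(8.51×2π×0.098×1) = 0.1908 K/W
R_total = 6.512 K/W
Q = ΔT/R_total = 198/6.512
Q = 30.4 W/m
T_interface = T_inner + Q·ΣR(inner→interface) = 97 + 30.4×3.584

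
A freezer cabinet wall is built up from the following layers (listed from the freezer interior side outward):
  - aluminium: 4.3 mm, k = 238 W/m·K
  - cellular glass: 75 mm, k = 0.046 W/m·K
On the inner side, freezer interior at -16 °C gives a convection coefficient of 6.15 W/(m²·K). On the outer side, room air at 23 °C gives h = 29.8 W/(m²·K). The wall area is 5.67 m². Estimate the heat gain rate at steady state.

Q ≈ 121 W

Thermal resistances in series:
R_inner film = 1/(h_i·A) = 1/(6.15×5.67) = 0.02868 K/W
R_aluminium = L/(kA) = 0.0043/(238×5.67) = 3.186×10^-6 K/W
R_cellular glass = L/(kA) = 0.075/(0.046×5.67) = 0.2876 K/W
R_outer film = 1/(h_o·A) = 1/(29.8×5.67) = 0.005918 K/W
R_total = 0.3222 K/W
Q = ΔT / R_total = 39 / 0.3222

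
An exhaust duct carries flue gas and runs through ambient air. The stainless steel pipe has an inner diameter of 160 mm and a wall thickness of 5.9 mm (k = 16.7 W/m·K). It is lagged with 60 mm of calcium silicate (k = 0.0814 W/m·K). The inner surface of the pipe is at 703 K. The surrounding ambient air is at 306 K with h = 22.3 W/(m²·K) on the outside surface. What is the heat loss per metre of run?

Radial resistances (cylindrical: R_cond = ln(r_o/r_i)/(2πkL), R_conv = 1/(h·2πrL)):
R_stainless steel pipe wall = ln(85.9/80)/(2π×16.7×1) = 6.781×10^-4 K/W
R_calcium silicate = ln(145.9/85.9)/(2π×0.0814×1) = 1.036 K/W
R_outer film = 1/(h_o·2πr_oL) = 1/(22.3×2π×0.1459×1) = 0.04892 K/W
R_total = 1.085 K/W
Q = ΔT/R_total = 397/1.085

q′ ≈ 366 W/m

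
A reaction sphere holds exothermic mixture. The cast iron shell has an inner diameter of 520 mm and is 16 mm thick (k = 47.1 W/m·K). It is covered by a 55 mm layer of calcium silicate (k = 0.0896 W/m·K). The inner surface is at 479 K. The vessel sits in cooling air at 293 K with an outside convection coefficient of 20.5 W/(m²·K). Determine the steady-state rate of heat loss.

Q ≈ 326 W

Radial (spherical) resistances in series:
R_cast iron shell = (1/0.26 − 1/0.276)/(4π×47.1) = 3.767×10^-4 K/W
R_calcium silicate = (1/0.276 − 1/0.331)/(4π×0.0896) = 0.5347 K/W
R_outer film = 1/(h·4πr_o²) = 1/(20.5×4π×0.331²) = 0.03543 K/W
R_total = 0.5705 K/W
Q = ΔT/R_total = 186/0.5705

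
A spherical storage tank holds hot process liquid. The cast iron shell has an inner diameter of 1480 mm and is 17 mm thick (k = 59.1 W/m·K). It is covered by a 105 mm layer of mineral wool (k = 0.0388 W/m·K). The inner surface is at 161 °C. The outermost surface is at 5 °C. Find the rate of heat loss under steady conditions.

For a spherical shell R = (1/r₁ − 1/r₂)/(4πk); film R = 1/(h·4πr²). In series:
R_cast iron shell = (1/0.74 − 1/0.757)/(4π×59.1) = 4.086×10^-5 K/W
R_mineral wool = (1/0.757 − 1/0.862)/(4π×0.0388) = 0.33 K/W
R_total = 0.3301 K/W
Q = ΔT/R_total = 156/0.3301

Q ≈ 473 W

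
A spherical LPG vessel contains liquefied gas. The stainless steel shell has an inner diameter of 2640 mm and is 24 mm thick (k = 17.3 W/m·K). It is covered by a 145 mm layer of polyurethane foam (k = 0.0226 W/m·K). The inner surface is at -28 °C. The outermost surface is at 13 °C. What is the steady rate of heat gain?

Q ≈ 161 W

Each spherical layer contributes R = (1/r_i − 1/r_o)/(4πk):
R_stainless steel shell = (1/1.32 − 1/1.344)/(4π×17.3) = 6.223×10^-5 K/W
R_polyurethane foam = (1/1.344 − 1/1.489)/(4π×0.0226) = 0.2551 K/W
R_total = 0.2552 K/W
Q = ΔT/R_total = 41/0.2552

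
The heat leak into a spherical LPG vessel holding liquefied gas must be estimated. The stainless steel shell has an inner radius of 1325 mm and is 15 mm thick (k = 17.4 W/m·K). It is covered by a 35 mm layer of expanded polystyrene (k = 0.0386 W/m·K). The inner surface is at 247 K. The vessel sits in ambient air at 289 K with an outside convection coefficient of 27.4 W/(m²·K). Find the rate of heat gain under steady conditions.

Q ≈ 1030 W

Each spherical layer contributes R = (1/r_i − 1/r_o)/(4πk):
R_stainless steel shell = (1/1.325 − 1/1.34)/(4π×17.4) = 3.864×10^-5 K/W
R_expanded polystyrene = (1/1.34 − 1/1.375)/(4π×0.0386) = 0.03916 K/W
R_outer film = 1/(h·4πr_o²) = 1/(27.4×4π×1.375²) = 0.001536 K/W
R_total = 0.04074 K/W
Q = ΔT/R_total = 42/0.04074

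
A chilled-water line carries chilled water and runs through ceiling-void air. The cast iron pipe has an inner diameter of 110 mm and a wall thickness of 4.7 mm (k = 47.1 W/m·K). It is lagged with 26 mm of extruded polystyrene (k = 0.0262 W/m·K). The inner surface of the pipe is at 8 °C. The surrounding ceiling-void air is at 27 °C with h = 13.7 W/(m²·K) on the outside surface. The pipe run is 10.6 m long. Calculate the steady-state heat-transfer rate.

Radial resistances (cylindrical: R_cond = ln(r_o/r_i)/(2πkL), R_conv = 1/(h·2πrL)):
R_cast iron pipe wall = ln(59.7/55)/(2π×47.1×10.6) = 2.614×10^-5 K/W
R_extruded polystyrene = ln(85.7/59.7)/(2π×0.0262×10.6) = 0.2072 K/W
R_outer film = 1/(h_o·2πr_oL) = 1/(13.7×2π×0.0857×10.6) = 0.01279 K/W
R_total = 0.22 K/W
Q = ΔT/R_total = 19/0.22

Q ≈ 86.4 W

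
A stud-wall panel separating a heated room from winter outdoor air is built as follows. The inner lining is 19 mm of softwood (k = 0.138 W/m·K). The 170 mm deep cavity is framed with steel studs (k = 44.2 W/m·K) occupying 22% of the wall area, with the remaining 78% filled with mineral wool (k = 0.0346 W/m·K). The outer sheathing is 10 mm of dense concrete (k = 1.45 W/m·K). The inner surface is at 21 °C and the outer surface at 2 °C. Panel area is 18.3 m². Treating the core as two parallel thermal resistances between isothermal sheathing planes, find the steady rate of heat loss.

Q ≈ 2150 W

Sheathing layers in series; stud and cavity paths in parallel between them.
R_inner = 0.019/(0.138×18.3) = 0.007524 K/W
R_stud  = 0.17/(44.2×0.22×18.3) = 9.553×10^-4 K/W
R_cav   = 0.17/(0.0346×0.78×18.3) = 0.3442 K/W
1/R_core = 1/R_stud + 1/R_cav → R_core = 9.527×10^-4 K/W
R_outer = 0.01/(1.45×18.3) = 3.769×10^-4 K/W
R_total = 0.008853 K/W
Q = ΔT/R_total = 19/0.008853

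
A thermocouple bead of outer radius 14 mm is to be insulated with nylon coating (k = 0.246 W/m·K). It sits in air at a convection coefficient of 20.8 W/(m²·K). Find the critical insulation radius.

r_cr ≈ 23.7 mm

For a sphere r_cr = 2k/h = 2×0.246/20.8
r_cr = 23.7 mm; since the bare radius (14 mm) is below r_cr, adding a thin layer of insulation will *increase* heat loss.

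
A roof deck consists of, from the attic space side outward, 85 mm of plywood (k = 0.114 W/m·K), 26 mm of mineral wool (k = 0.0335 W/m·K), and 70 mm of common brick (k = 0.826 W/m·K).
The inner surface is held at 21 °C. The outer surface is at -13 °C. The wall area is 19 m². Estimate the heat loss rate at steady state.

Treating each layer as a thermal resistance in series:
R_plywood = L/(kA) = 0.085/(0.114×19) = 0.03924 K/W
R_mineral wool = L/(kA) = 0.026/(0.0335×19) = 0.04085 K/W
R_common brick = L/(kA) = 0.07/(0.826×19) = 0.00446 K/W
R_total = 0.08455 K/W
Q = ΔT / R_total = 34 / 0.08455

Q ≈ 402 W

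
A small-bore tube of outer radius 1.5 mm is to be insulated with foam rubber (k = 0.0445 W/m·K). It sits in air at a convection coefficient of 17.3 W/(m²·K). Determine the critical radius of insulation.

r_cr ≈ 2.57 mm

For a cylinder r_cr = k/h = 0.0445/17.3
r_cr = 2.57 mm; since the bare radius (1.5 mm) is below r_cr, adding a thin layer of insulation will *increase* heat loss.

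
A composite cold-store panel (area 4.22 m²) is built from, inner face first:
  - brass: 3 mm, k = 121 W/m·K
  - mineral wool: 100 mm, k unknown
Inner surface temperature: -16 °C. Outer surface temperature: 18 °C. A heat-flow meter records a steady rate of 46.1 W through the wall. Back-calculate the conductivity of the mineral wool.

k ≈ 0.0321 W/(m·K)

Treating each layer as a thermal resistance in series:
R_brass = L/(kA) = 0.003/(121×4.22) = 5.875×10^-6 K/W
Sum of known resistances R_other = 5.875×10^-6 K/W
Total R = ΔT/Q = 34/46.1 = 0.7375 K/W
R_mineral wool = R_total − R_other = 0.7375 K/W
k = L/(R·A) = 0.1/(0.7375×4.22)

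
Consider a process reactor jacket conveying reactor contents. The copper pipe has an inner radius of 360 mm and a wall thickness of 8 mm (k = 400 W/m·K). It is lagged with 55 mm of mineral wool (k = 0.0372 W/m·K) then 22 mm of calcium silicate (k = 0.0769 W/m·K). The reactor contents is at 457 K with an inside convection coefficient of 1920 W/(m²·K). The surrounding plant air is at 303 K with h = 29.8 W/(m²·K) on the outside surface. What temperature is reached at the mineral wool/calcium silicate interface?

T ≈ 328 K

Treating each annulus and film as a series resistance:
R_inner film = 1/(h_i·2πr₁L) = 1/(1920×2π×0.36×1) = 2.303×10^-4 K/W
R_copper pipe wall = ln(368/360)/(2π×400×1) = 8.745×10^-6 K/W
R_mineral wool = ln(423/368)/(2π×0.0372×1) = 0.5959 K/W
R_calcium silicate = ln(445/423)/(2π×0.0769×1) = 0.1049 K/W
R_outer film = 1/(h_o·2πr_oL) = 1/(29.8×2π×0.445×1) = 0.012 K/W
R_total = 0.7131 K/W
Q = ΔT/R_total = 154/0.7131
Q = 216 W/m
T_interface = T_inner − Q·ΣR(inner→interface) = 457 − 216×0.5962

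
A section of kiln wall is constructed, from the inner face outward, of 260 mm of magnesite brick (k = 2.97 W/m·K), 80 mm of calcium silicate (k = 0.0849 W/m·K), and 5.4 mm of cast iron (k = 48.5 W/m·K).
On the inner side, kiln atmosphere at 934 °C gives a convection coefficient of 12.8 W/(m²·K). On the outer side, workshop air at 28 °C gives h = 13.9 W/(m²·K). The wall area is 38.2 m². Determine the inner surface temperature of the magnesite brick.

Thermal resistances in series:
R_inner film = 1/(h_i·A) = 1/(12.8×38.2) = 0.002045 K/W
R_magnesite brick = L/(kA) = 0.26/(2.97×38.2) = 0.002292 K/W
R_calcium silicate = L/(kA) = 0.08/(0.0849×38.2) = 0.02467 K/W
R_cast iron = L/(kA) = 0.0054/(48.5×38.2) = 2.915×10^-6 K/W
R_outer film = 1/(h_o·A) = 1/(13.9×38.2) = 0.001883 K/W
R_total = 0.03089 K/W;  Q = ΔT/R_total = 906/0.03089 = 29330 W
T_interface = T_inner − Q·ΣR(inner→interface) = 934 − 29300×0.002045

T ≈ 874 °C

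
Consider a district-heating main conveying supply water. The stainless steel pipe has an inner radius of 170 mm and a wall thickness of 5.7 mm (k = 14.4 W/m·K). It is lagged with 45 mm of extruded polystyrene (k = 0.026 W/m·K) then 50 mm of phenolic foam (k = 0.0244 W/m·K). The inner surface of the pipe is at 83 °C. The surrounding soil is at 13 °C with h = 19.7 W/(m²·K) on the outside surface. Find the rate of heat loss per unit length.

q′ ≈ 25.4 W/m

Cylindrical conduction, so R = ln(r₂/r₁)/(2πkL) per layer, in series:
R_stainless steel pipe wall = ln(175.7/170)/(2π×14.4×1) = 3.645×10^-4 K/W
R_extruded polystyrene = ln(220.7/175.7)/(2π×0.026×1) = 1.396 K/W
R_phenolic foam = ln(270.7/220.7)/(2π×0.0244×1) = 1.332 K/W
R_outer film = 1/(h_o·2πr_oL) = 1/(19.7×2π×0.2707×1) = 0.02984 K/W
R_total = 2.758 K/W
Q = ΔT/R_total = 70/2.758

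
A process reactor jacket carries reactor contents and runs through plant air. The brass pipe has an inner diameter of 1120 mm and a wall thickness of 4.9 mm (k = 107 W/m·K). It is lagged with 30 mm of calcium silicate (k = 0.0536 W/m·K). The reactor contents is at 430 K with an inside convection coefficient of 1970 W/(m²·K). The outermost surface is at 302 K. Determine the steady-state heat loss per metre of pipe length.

Cylindrical conduction, so R = ln(r₂/r₁)/(2πkL) per layer, in series:
R_inner film = 1/(h_i·2πr₁L) = 1/(1970×2π×0.56×1) = 1.443×10^-4 K/W
R_brass pipe wall = ln(564.9/560)/(2π×107×1) = 1.296×10^-5 K/W
R_calcium silicate = ln(594.9/564.9)/(2π×0.0536×1) = 0.1536 K/W
R_total = 0.1538 K/W
Q = ΔT/R_total = 128/0.1538

q′ ≈ 832 W/m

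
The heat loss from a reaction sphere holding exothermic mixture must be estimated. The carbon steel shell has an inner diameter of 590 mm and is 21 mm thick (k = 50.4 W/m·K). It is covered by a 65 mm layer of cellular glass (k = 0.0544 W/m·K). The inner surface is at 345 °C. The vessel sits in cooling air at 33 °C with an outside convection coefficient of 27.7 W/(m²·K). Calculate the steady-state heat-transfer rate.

Q ≈ 385 W

Radial (spherical) resistances in series:
R_carbon steel shell = (1/0.295 − 1/0.316)/(4π×50.4) = 3.557×10^-4 K/W
R_cellular glass = (1/0.316 − 1/0.381)/(4π×0.0544) = 0.7898 K/W
R_outer film = 1/(h·4πr_o²) = 1/(27.7×4π×0.381²) = 0.01979 K/W
R_total = 0.8099 K/W
Q = ΔT/R_total = 312/0.8099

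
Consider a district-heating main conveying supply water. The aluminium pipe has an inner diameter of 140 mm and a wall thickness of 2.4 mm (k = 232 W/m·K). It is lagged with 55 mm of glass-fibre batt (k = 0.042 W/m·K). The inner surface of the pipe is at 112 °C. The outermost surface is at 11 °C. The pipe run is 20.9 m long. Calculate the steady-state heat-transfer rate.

Q ≈ 986 W

Treating each annulus and film as a series resistance:
R_aluminium pipe wall = ln(72.4/70)/(2π×232×20.9) = 1.107×10^-6 K/W
R_glass-fibre batt = ln(127.4/72.4)/(2π×0.042×20.9) = 0.1025 K/W
R_total = 0.1025 K/W
Q = ΔT/R_total = 101/0.1025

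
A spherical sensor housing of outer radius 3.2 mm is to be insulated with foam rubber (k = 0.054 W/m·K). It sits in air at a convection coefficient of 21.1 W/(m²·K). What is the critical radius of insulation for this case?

r_cr ≈ 5.12 mm

For a sphere r_cr = 2k/h = 2×0.054/21.1
r_cr = 5.12 mm; since the bare radius (3.2 mm) is below r_cr, adding a thin layer of insulation will *increase* heat loss.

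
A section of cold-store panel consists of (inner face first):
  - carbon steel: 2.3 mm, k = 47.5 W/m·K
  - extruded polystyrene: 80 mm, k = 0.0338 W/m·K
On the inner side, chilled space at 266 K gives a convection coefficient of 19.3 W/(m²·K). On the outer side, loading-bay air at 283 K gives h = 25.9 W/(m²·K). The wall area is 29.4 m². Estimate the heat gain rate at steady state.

Using the resistance-network approach (series):
R_inner film = 1/(h_i·A) = 1/(19.3×29.4) = 0.001762 K/W
R_carbon steel = L/(kA) = 0.0023/(47.5×29.4) = 1.647×10^-6 K/W
R_extruded polystyrene = L/(kA) = 0.08/(0.0338×29.4) = 0.08051 K/W
R_outer film = 1/(h_o·A) = 1/(25.9×29.4) = 0.001313 K/W
R_total = 0.08358 K/W
Q = ΔT / R_total = 17 / 0.08358

Q ≈ 203 W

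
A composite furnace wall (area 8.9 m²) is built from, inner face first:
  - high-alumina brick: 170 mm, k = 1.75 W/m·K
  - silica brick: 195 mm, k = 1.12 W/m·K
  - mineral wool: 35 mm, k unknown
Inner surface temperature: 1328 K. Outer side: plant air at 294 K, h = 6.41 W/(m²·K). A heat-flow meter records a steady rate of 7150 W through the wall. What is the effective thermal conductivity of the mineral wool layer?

k ≈ 0.0407 W/(m·K)

Treating each layer as a thermal resistance in series:
R_high-alumina brick = L/(kA) = 0.17/(1.75×8.9) = 0.01091 K/W
R_silica brick = L/(kA) = 0.195/(1.12×8.9) = 0.01956 K/W
R_outer film = 1/(h_o·A) = 1/(6.41×8.9) = 0.01753 K/W
Sum of known resistances R_other = 0.04801 K/W
Total R = ΔT/Q = 1034/7150 = 0.1446 K/W
R_mineral wool = R_total − R_other = 0.09661 K/W
k = L/(R·A) = 0.035/(0.09661×8.9)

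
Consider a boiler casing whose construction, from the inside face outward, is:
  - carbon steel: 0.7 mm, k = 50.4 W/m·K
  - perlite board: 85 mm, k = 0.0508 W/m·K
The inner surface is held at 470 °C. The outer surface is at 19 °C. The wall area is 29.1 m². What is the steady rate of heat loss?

Q ≈ 7840 W

Thermal resistances in series:
R_carbon steel = L/(kA) = 0.0007/(50.4×29.1) = 4.773×10^-7 K/W
R_perlite board = L/(kA) = 0.085/(0.0508×29.1) = 0.0575 K/W
R_total = 0.0575 K/W
Q = ΔT / R_total = 451 / 0.0575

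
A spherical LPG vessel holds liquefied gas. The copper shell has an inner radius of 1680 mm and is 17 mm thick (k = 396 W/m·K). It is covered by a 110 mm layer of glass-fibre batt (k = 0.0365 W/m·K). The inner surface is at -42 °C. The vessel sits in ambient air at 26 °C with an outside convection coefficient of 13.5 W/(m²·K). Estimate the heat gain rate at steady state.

Radial (spherical) resistances in series:
R_copper shell = (1/1.68 − 1/1.697)/(4π×396) = 1.198×10^-6 K/W
R_glass-fibre batt = (1/1.697 − 1/1.807)/(4π×0.0365) = 0.07821 K/W
R_outer film = 1/(h·4πr_o²) = 1/(13.5×4π×1.807²) = 0.001805 K/W
R_total = 0.08001 K/W
Q = ΔT/R_total = 68/0.08001

Q ≈ 850 W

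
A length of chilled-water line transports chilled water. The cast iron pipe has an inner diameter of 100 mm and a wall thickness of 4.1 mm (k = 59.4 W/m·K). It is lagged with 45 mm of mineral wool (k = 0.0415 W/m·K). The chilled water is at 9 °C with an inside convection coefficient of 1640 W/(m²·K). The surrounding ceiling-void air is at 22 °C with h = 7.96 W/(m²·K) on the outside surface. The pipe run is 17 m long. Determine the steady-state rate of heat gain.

Q ≈ 87.5 W

Per-layer cylindrical resistances, series-summed:
R_inner film = 1/(h_i·2πr₁L) = 1/(1640×2π×0.05×17) = 1.142×10^-4 K/W
R_cast iron pipe wall = ln(54.1/50)/(2π×59.4×17) = 1.242×10^-5 K/W
R_mineral wool = ln(99.1/54.1)/(2π×0.0415×17) = 0.1365 K/W
R_outer film = 1/(h_o·2πr_oL) = 1/(7.96×2π×0.0991×17) = 0.01187 K/W
R_total = 0.1485 K/W
Q = ΔT/R_total = 13/0.1485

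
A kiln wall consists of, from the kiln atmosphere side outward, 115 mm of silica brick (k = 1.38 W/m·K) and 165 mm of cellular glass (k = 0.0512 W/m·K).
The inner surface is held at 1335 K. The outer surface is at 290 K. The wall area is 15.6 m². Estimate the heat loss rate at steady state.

Q ≈ 4930 W

Treating each layer as a thermal resistance in series:
R_silica brick = L/(kA) = 0.115/(1.38×15.6) = 0.005342 K/W
R_cellular glass = L/(kA) = 0.165/(0.0512×15.6) = 0.2066 K/W
R_total = 0.2119 K/W
Q = ΔT / R_total = 1045 / 0.2119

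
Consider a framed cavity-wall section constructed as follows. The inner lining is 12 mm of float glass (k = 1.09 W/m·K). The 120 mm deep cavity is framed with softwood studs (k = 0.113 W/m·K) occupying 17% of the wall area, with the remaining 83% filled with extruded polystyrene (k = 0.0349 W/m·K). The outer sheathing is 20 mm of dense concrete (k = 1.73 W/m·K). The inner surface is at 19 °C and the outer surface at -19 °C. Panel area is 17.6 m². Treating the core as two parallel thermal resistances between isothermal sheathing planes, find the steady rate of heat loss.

Q ≈ 266 W

Sheathing layers in series; stud and cavity paths in parallel between them.
R_inner = 0.012/(1.09×17.6) = 6.255×10^-4 K/W
R_stud  = 0.12/(0.113×0.17×17.6) = 0.3549 K/W
R_cav   = 0.12/(0.0349×0.83×17.6) = 0.2354 K/W
1/R_core = 1/R_stud + 1/R_cav → R_core = 0.1415 K/W
R_outer = 0.02/(1.73×17.6) = 6.569×10^-4 K/W
R_total = 0.1428 K/W
Q = ΔT/R_total = 38/0.1428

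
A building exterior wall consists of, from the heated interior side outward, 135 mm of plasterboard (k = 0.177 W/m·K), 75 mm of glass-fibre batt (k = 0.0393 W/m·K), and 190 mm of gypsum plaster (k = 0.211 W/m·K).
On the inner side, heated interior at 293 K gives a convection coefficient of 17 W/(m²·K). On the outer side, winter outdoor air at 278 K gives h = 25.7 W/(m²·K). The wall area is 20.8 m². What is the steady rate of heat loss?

Q ≈ 85 W

Using the resistance-network approach (series):
R_inner film = 1/(h_i·A) = 1/(17×20.8) = 0.002828 K/W
R_plasterboard = L/(kA) = 0.135/(0.177×20.8) = 0.03667 K/W
R_glass-fibre batt = L/(kA) = 0.075/(0.0393×20.8) = 0.09175 K/W
R_gypsum plaster = L/(kA) = 0.19/(0.211×20.8) = 0.04329 K/W
R_outer film = 1/(h_o·A) = 1/(25.7×20.8) = 0.001871 K/W
R_total = 0.1764 K/W
Q = ΔT / R_total = 15 / 0.1764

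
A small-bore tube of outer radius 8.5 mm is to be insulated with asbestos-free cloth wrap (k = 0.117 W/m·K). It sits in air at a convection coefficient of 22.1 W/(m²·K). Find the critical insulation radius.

r_cr ≈ 5.29 mm

For a cylinder r_cr = k/h = 0.117/22.1
r_cr = 5.29 mm; since the bare radius (8.5 mm) is above r_cr, any added insulation will reduce heat loss.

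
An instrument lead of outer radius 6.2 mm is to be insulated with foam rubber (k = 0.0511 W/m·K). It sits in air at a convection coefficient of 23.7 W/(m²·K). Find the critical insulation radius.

For a cylinder r_cr = k/h = 0.0511/23.7
r_cr = 2.16 mm; since the bare radius (6.2 mm) is above r_cr, any added insulation will reduce heat loss.

r_cr ≈ 2.16 mm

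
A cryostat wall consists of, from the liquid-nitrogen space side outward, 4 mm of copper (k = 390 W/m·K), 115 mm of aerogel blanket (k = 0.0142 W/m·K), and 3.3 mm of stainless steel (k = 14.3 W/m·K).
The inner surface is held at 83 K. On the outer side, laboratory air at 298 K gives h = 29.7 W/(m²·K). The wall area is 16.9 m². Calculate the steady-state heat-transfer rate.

Q ≈ 447 W

Series thermal resistances:
R_copper = L/(kA) = 0.004/(390×16.9) = 6.069×10^-7 K/W
R_aerogel blanket = L/(kA) = 0.115/(0.0142×16.9) = 0.4792 K/W
R_stainless steel = L/(kA) = 0.0033/(14.3×16.9) = 1.365×10^-5 K/W
R_outer film = 1/(h_o·A) = 1/(29.7×16.9) = 0.001992 K/W
R_total = 0.4812 K/W
Q = ΔT / R_total = 215 / 0.4812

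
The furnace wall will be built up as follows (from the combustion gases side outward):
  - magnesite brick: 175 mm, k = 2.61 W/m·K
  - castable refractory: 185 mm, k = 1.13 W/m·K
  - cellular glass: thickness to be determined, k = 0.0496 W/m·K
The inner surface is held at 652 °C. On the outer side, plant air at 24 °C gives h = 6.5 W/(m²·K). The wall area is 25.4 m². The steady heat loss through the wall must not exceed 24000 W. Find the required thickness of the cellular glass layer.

L ≈ 13.9 mm

Model the wall as resistances in series:
R_magnesite brick = L/(kA) = 0.175/(2.61×25.4) = 0.00264 K/W
R_castable refractory = L/(kA) = 0.185/(1.13×25.4) = 0.006446 K/W
R_outer film = 1/(h_o·A) = 1/(6.5×25.4) = 0.006057 K/W
Sum of the known resistances R_other = 0.01514 K/W
Required total resistance R_tot = ΔT/Q_allow = 628/24000 = 0.02617 K/W
R_cellular glass = R_tot − R_other = 0.01102 K/W
L = R·k·A = 0.01102×0.0496×25.4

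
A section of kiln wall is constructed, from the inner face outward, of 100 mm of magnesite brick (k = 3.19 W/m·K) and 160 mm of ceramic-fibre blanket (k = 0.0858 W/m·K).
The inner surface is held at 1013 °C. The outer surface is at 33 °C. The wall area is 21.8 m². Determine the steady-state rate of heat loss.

Q ≈ 11300 W

Using the resistance-network approach (series):
R_magnesite brick = L/(kA) = 0.1/(3.19×21.8) = 0.001438 K/W
R_ceramic-fibre blanket = L/(kA) = 0.16/(0.0858×21.8) = 0.08554 K/W
R_total = 0.08698 K/W
Q = ΔT / R_total = 980 / 0.08698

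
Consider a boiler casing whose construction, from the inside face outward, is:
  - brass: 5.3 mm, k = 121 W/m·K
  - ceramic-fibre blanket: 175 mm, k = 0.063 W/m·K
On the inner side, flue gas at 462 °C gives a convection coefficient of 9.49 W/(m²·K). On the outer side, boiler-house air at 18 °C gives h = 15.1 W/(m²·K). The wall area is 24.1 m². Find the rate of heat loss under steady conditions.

Q ≈ 3630 W

Thermal resistances in series:
R_inner film = 1/(h_i·A) = 1/(9.49×24.1) = 0.004372 K/W
R_brass = L/(kA) = 0.0053/(121×24.1) = 1.817×10^-6 K/W
R_ceramic-fibre blanket = L/(kA) = 0.175/(0.063×24.1) = 0.1153 K/W
R_outer film = 1/(h_o·A) = 1/(15.1×24.1) = 0.002748 K/W
R_total = 0.1224 K/W
Q = ΔT / R_total = 444 / 0.1224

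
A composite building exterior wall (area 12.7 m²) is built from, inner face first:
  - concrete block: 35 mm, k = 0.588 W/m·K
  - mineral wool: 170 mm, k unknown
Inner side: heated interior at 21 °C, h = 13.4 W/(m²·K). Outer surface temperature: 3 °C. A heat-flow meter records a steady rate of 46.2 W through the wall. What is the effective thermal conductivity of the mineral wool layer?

Using the resistance-network approach (series):
R_inner film = 1/(h_i·A) = 1/(13.4×12.7) = 0.005876 K/W
R_concrete block = L/(kA) = 0.035/(0.588×12.7) = 0.004687 K/W
Sum of known resistances R_other = 0.01056 K/W
Total R = ΔT/Q = 18/46.2 = 0.3896 K/W
R_mineral wool = R_total − R_other = 0.379 K/W
k = L/(R·A) = 0.17/(0.379×12.7)

k ≈ 0.0353 W/(m·K)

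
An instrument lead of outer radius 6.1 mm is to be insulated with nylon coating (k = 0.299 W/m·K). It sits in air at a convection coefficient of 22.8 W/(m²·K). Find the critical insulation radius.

For a cylinder r_cr = k/h = 0.299/22.8
r_cr = 13.1 mm; since the bare radius (6.1 mm) is below r_cr, adding a thin layer of insulation will *increase* heat loss.

r_cr ≈ 13.1 mm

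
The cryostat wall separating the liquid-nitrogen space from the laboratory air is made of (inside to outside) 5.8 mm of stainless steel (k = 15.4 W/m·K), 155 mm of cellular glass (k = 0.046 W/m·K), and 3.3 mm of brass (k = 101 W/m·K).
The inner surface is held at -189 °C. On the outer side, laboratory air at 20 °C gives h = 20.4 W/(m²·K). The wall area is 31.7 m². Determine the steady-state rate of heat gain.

Using the resistance-network approach (series):
R_stainless steel = L/(kA) = 0.0058/(15.4×31.7) = 1.188×10^-5 K/W
R_cellular glass = L/(kA) = 0.155/(0.046×31.7) = 0.1063 K/W
R_brass = L/(kA) = 0.0033/(101×31.7) = 1.031×10^-6 K/W
R_outer film = 1/(h_o·A) = 1/(20.4×31.7) = 0.001546 K/W
R_total = 0.1079 K/W
Q = ΔT / R_total = 209 / 0.1079

Q ≈ 1940 W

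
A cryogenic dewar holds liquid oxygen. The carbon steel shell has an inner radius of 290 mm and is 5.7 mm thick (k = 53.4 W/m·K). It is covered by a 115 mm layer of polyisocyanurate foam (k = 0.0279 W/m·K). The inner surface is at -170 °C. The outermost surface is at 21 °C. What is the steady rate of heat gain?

Q ≈ 70.7 W

Radial (spherical) resistances in series:
R_carbon steel shell = (1/0.29 − 1/0.2957)/(4π×53.4) = 9.905×10^-5 K/W
R_polyisocyanurate foam = (1/0.2957 − 1/0.4107)/(4π×0.0279) = 2.701 K/W
R_total = 2.701 K/W
Q = ΔT/R_total = 191/2.701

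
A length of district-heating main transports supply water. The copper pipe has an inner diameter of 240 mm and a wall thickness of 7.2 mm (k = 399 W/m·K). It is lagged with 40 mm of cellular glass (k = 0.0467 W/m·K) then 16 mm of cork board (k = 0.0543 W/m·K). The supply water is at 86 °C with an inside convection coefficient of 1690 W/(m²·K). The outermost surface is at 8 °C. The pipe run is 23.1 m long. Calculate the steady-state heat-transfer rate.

Q ≈ 1500 W

Per-layer cylindrical resistances, series-summed:
R_inner film = 1/(h_i·2πr₁L) = 1/(1690×2π×0.12×23.1) = 3.397×10^-5 K/W
R_copper pipe wall = ln(127.2/120)/(2π×399×23.1) = 1.006×10^-6 K/W
R_cellular glass = ln(167.2/127.2)/(2π×0.0467×23.1) = 0.04034 K/W
R_cork board = ln(183.2/167.2)/(2π×0.0543×23.1) = 0.0116 K/W
R_total = 0.05197 K/W
Q = ΔT/R_total = 78/0.05197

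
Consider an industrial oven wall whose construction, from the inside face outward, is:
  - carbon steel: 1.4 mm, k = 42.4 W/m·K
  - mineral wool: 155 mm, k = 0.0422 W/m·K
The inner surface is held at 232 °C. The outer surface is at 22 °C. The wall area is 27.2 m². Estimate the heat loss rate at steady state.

Thermal resistances in series:
R_carbon steel = L/(kA) = 0.0014/(42.4×27.2) = 1.214×10^-6 K/W
R_mineral wool = L/(kA) = 0.155/(0.0422×27.2) = 0.135 K/W
R_total = 0.135 K/W
Q = ΔT / R_total = 210 / 0.135

Q ≈ 1560 W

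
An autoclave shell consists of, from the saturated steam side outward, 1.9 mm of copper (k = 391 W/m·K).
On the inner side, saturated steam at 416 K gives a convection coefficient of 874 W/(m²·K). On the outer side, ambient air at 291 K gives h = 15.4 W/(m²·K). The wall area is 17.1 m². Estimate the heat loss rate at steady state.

Series thermal resistances:
R_inner film = 1/(h_i·A) = 1/(874×17.1) = 6.691×10^-5 K/W
R_copper = L/(kA) = 0.0019/(391×17.1) = 2.842×10^-7 K/W
R_outer film = 1/(h_o·A) = 1/(15.4×17.1) = 0.003797 K/W
R_total = 0.003865 K/W
Q = ΔT / R_total = 125 / 0.003865

Q ≈ 32300 W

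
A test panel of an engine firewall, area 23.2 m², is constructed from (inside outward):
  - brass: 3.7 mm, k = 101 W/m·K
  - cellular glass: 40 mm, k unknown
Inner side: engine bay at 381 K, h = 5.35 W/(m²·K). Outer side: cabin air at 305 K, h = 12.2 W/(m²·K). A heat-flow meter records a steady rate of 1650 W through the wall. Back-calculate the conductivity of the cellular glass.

Model the wall as resistances in series:
R_inner film = 1/(h_i·A) = 1/(5.35×23.2) = 0.008057 K/W
R_brass = L/(kA) = 0.0037/(101×23.2) = 1.579×10^-6 K/W
R_outer film = 1/(h_o·A) = 1/(12.2×23.2) = 0.003533 K/W
Sum of known resistances R_other = 0.01159 K/W
Total R = ΔT/Q = 76/1650 = 0.04606 K/W
R_cellular glass = R_total − R_other = 0.03447 K/W
k = L/(R·A) = 0.04/(0.03447×23.2)

k ≈ 0.05 W/(m·K)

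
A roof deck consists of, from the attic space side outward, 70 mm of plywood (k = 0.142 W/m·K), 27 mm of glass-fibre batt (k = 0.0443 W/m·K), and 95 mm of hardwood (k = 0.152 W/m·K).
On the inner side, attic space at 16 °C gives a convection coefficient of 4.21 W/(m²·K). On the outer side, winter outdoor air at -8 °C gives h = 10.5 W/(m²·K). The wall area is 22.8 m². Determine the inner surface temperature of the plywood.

T ≈ 13.2 °C

Treating each layer as a thermal resistance in series:
R_inner film = 1/(h_i·A) = 1/(4.21×22.8) = 0.01042 K/W
R_plywood = L/(kA) = 0.07/(0.142×22.8) = 0.02162 K/W
R_glass-fibre batt = L/(kA) = 0.027/(0.0443×22.8) = 0.02673 K/W
R_hardwood = L/(kA) = 0.095/(0.152×22.8) = 0.02741 K/W
R_outer film = 1/(h_o·A) = 1/(10.5×22.8) = 0.004177 K/W
R_total = 0.09036 K/W;  Q = ΔT/R_total = 24/0.09036 = 265.6 W
T_interface = T_inner − Q·ΣR(inner→interface) = 16 − 266×0.01042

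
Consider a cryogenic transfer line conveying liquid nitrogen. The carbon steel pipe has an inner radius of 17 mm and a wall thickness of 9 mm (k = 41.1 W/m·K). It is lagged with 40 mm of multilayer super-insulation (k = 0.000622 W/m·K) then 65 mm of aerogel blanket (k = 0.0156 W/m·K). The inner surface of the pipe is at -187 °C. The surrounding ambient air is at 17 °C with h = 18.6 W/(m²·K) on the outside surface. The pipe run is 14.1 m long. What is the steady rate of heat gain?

Cylindrical conduction, so R = ln(r₂/r₁)/(2πkL) per layer, in series:
R_carbon steel pipe wall = ln(26/17)/(2π×41.1×14.1) = 1.167×10^-4 K/W
R_multilayer super-insulation = ln(66/26)/(2π×0.000622×14.1) = 16.91 K/W
R_aerogel blanket = ln(131/66)/(2π×0.0156×14.1) = 0.496 K/W
R_outer film = 1/(h_o·2πr_oL) = 1/(18.6×2π×0.131×14.1) = 0.004633 K/W
R_total = 17.41 K/W
Q = ΔT/R_total = 204/17.41

Q ≈ 11.7 W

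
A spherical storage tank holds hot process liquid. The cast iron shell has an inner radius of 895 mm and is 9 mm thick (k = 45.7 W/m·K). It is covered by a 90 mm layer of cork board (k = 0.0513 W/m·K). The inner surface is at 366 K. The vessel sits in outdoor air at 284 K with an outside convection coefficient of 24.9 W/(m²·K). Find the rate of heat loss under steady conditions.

Q ≈ 517 W

Spherical conduction: R = (1/r_in − 1/r_out)/(4πk) per layer; series-sum.
R_cast iron shell = (1/0.895 − 1/0.904)/(4π×45.7) = 1.937×10^-5 K/W
R_cork board = (1/0.904 − 1/0.994)/(4π×0.0513) = 0.1554 K/W
R_outer film = 1/(h·4πr_o²) = 1/(24.9×4π×0.994²) = 0.003235 K/W
R_total = 0.1586 K/W
Q = ΔT/R_total = 82/0.1586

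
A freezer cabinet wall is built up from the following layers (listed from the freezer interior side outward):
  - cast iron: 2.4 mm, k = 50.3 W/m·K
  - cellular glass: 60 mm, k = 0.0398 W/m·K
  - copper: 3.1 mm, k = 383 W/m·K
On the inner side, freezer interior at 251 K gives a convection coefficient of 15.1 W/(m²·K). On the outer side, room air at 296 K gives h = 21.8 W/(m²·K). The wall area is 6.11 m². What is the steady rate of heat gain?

Using the resistance-network approach (series):
R_inner film = 1/(h_i·A) = 1/(15.1×6.11) = 0.01084 K/W
R_cast iron = L/(kA) = 0.0024/(50.3×6.11) = 7.809×10^-6 K/W
R_cellular glass = L/(kA) = 0.06/(0.0398×6.11) = 0.2467 K/W
R_copper = L/(kA) = 0.0031/(383×6.11) = 1.325×10^-6 K/W
R_outer film = 1/(h_o·A) = 1/(21.8×6.11) = 0.007508 K/W
R_total = 0.2651 K/W
Q = ΔT / R_total = 45 / 0.2651

Q ≈ 170 W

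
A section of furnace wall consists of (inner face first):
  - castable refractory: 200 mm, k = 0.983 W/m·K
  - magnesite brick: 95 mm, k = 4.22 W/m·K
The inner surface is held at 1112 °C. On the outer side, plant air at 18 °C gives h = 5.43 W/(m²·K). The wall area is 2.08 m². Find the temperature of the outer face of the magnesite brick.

Thermal resistances in series:
R_castable refractory = L/(kA) = 0.2/(0.983×2.08) = 0.09782 K/W
R_magnesite brick = L/(kA) = 0.095/(4.22×2.08) = 0.01082 K/W
R_outer film = 1/(h_o·A) = 1/(5.43×2.08) = 0.08854 K/W
R_total = 0.1972 K/W;  Q = ΔT/R_total = 1094/0.1972 = 5548 W
T_interface = T_inner − Q·ΣR(inner→interface) = 1112 − 5550×0.1086

T ≈ 509 °C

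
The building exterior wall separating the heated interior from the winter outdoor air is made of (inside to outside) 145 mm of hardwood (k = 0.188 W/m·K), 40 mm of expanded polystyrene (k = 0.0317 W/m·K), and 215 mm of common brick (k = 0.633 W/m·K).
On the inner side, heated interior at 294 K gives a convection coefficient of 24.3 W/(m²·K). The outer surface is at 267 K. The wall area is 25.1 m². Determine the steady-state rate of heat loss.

Using the resistance-network approach (series):
R_inner film = 1/(h_i·A) = 1/(24.3×25.1) = 0.00164 K/W
R_hardwood = L/(kA) = 0.145/(0.188×25.1) = 0.03073 K/W
R_expanded polystyrene = L/(kA) = 0.04/(0.0317×25.1) = 0.05027 K/W
R_common brick = L/(kA) = 0.215/(0.633×25.1) = 0.01353 K/W
R_total = 0.09617 K/W
Q = ΔT / R_total = 27 / 0.09617

Q ≈ 281 W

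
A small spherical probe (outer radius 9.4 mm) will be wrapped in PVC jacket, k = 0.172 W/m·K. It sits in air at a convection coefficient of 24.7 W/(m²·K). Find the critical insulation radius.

r_cr ≈ 13.9 mm

For a sphere r_cr = 2k/h = 2×0.172/24.7
r_cr = 13.9 mm; since the bare radius (9.4 mm) is below r_cr, adding a thin layer of insulation will *increase* heat loss.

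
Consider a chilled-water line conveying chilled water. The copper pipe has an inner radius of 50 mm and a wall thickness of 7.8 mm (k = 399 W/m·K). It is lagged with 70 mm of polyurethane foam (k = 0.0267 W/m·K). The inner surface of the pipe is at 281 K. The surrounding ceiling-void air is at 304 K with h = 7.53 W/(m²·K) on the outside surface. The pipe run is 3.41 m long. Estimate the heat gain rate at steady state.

Q ≈ 16 W

For a radial system each layer contributes R = ln(r_out/r_in)/(2πkL); films add R = 1/(hA).
R_copper pipe wall = ln(57.8/50)/(2π×399×3.41) = 1.696×10^-5 K/W
R_polyurethane foam = ln(127.8/57.8)/(2π×0.0267×3.41) = 1.387 K/W
R_outer film = 1/(h_o·2πr_oL) = 1/(7.53×2π×0.1278×3.41) = 0.0485 K/W
R_total = 1.436 K/W
Q = ΔT/R_total = 23/1.436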